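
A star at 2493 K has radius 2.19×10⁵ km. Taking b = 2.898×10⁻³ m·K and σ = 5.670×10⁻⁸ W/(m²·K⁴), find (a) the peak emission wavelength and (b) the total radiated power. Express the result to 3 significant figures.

(a) λ_max = b/T = 2.898×10⁻³/2493 = 1.162×10⁻⁶ m = 1.16 μm.
Surface area A = 4πR² = 4π(2.19×10⁸ m)² = 6.02696×10¹⁷ m².
(b) P = σAT⁴ = 5.670×10⁻⁸×6.02696×10¹⁷×(2493)⁴ = 1.32×10²⁴ W.

λ_max ≈ 1.16 μm; P ≈ 1.32×10²⁴ W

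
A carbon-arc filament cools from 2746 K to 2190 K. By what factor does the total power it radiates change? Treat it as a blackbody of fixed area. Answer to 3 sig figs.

P ∝ T⁴, so P₂/P₁ = (T₂/T₁)⁴ = (2190/2746)⁴ = (0.797524)⁴ = 0.405.

P₂/P₁ ≈ 0.405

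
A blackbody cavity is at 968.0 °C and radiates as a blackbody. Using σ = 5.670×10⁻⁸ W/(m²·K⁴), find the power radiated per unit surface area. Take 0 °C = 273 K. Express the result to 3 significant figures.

T = 968.0 °C + 273 = 1241.0 K.
Stefan–Boltzmann: I = σT⁴ = 5.670×10⁻⁸ × (1241.0)⁴ = 1.34×10⁵ W/m².

I ≈ 1.34×10⁵ W/m²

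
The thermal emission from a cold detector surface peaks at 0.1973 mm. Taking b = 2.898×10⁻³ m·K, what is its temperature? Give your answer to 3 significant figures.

T ≈ 14.7 K

Wien's law gives T = b/λ_max = (2.898×10⁻³ m·K)/(1.973×10⁻⁴ m) = 14.7 K.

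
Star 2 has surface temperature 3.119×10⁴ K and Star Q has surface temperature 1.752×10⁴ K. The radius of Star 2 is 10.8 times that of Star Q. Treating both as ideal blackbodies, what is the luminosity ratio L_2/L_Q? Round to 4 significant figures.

L ∝ R²T⁴, so L_2/L_Q = (R_2/R_Q)²(T_2/T_Q)⁴ = (10.8)² × (3.119×10⁴/1.752×10⁴)⁴ = 116.64 × 10.0444 = 1172.

L_2/L_Q ≈ 1172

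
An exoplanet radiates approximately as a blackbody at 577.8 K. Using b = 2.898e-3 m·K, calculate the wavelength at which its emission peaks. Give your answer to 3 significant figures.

Wien's displacement law: λ_max = b/T = (2.898×10⁻³ m·K)/(577.8 K) = 5.016×10⁻⁶ m.
That is 5.02 μm, in the infrared range.

λ_max ≈ 5.02 μm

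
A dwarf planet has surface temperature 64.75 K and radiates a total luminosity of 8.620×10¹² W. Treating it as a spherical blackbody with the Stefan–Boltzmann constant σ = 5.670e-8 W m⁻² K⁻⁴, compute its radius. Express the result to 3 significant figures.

L = 4πR²σT⁴ ⇒ R = √(L/(4πσT⁴)).
σT⁴ = 0.996649 W/m², so R = √(8.620×10¹²/(4π×0.996649)) = 8.30×10⁵ m.

R ≈ 8.30×10⁵ m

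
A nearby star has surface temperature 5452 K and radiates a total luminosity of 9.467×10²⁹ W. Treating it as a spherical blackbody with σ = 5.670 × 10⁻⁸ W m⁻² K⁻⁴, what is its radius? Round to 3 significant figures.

L = 4πR²σT⁴ ⇒ R = √(L/(4πσT⁴)).
σT⁴ = 5.00964×10⁷ W/m², so R = √(9.467×10²⁹/(4π×5.00964×10⁷)) = 3.88×10¹⁰ m.

R ≈ 3.88×10¹⁰ m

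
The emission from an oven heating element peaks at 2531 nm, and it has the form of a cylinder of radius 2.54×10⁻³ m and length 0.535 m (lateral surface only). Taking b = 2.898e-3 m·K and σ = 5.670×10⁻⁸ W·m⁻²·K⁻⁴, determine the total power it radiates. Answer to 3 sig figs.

Wien's law: T = b/λ_max = 2.898×10⁻³/2.531×10⁻⁶ = 1145.00 K.
Lateral area A = 2πrL = 2π×2.54×10⁻³×0.535 = 8.53822×10⁻³ m².
Then P = σAT⁴ = 5.670×10⁻⁸×8.53822×10⁻³×(1145.00)⁴ = 832 W.

P ≈ 832 W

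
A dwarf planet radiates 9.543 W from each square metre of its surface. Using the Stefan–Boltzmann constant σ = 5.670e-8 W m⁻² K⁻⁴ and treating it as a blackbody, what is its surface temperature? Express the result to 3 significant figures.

I = σT⁴, so T = (I/σ)^(1/4) = (9.543/(5.670×10⁻⁸))^(1/4) = 114 K.

T ≈ 114 K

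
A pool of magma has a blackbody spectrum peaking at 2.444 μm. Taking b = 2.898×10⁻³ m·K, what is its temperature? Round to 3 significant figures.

T ≈ 1.19×10³ K

Wien's law gives T = b/λ_max = (2.898×10⁻³ m·K)/(2.444×10⁻⁶ m) = 1.19×10³ K.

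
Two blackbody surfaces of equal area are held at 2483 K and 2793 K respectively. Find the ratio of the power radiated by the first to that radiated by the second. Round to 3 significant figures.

P₁/P₂ ≈ 0.625

With equal areas, P₁/P₂ = (T₁/T₂)⁴ = (2483/2793)⁴ = 0.625.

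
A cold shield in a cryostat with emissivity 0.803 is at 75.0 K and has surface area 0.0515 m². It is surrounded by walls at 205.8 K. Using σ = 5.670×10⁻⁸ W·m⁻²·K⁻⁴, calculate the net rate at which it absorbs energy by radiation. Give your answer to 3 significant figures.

Net gain ≈ 4.13 W

Area A = 0.0515 m².
Net radiated power P_net = εσA(T⁴ − T₀⁴) = 0.803×5.670×10⁻⁸×0.0515×(75.0⁴ − 205.8⁴).
T⁴ − T₀⁴ = 3.16406×10⁷ − 1.79383×10⁹ = -1.76219×10⁹ K⁴, so P_net = -4.13 W — negative, meaning a net gain of 4.13 W.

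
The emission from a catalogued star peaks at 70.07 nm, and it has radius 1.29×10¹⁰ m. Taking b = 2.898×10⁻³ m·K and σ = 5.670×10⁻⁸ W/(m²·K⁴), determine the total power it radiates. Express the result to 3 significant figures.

Wien's law: T = b/λ_max = 2.898×10⁻³/7.007×10⁻⁸ = 41358.6 K.
Surface area A = 4πR² = 4π(1.29×10¹⁰ m)² = 2.09117×10²¹ m².
Then P = σAT⁴ = 5.670×10⁻⁸×2.09117×10²¹×(41358.6)⁴ = 3.47×10³² W.

P ≈ 3.47×10³² W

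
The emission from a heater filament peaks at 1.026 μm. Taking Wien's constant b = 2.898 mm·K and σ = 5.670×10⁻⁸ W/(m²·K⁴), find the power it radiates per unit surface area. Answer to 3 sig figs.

I ≈ 3.61×10⁶ W/m²

Wien's law: T = b/λ_max = 2.898×10⁻³/1.026×10⁻⁶ = 2824.56 K.
Then I = σT⁴ = 5.670×10⁻⁸×(2824.56)⁴ = 3.61×10⁶ W/m².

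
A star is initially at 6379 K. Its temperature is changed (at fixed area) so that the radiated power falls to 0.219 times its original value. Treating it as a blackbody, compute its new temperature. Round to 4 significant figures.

P ∝ T⁴, so T₂/T₁ = (P₂/P₁)^(1/4) = (0.219)^(1/4) = 0.684087.
T₂ = 6379 × 0.684087 = 4364 K.

T₂ ≈ 4364 K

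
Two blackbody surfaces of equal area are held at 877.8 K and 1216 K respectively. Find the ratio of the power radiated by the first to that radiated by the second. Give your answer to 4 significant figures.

P₁/P₂ ≈ 0.2715

With equal areas, P₁/P₂ = (T₁/T₂)⁴ = (877.8/1216)⁴ = 0.2715.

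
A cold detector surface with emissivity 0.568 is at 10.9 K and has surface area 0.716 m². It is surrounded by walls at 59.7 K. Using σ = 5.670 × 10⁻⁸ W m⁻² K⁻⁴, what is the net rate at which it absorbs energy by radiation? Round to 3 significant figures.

Net gain ≈ 0.293 W

Area A = 0.716 m².
Net radiated power P_net = εσA(T⁴ − T₀⁴) = 0.568×5.670×10⁻⁸×0.716×(10.9⁴ − 59.7⁴).
T⁴ − T₀⁴ = 14115.8 − 1.27027×10⁷ = -1.26886×10⁷ K⁴, so P_net = -0.293 W — negative, meaning a net gain of 0.293 W.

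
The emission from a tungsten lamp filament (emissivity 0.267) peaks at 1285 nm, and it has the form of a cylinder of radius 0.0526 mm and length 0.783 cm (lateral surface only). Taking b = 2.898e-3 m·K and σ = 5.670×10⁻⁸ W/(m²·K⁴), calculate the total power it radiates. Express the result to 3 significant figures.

Wien's law: T = b/λ_max = 2.898×10⁻³/1.285×10⁻⁶ = 2255.25 K.
Lateral area A = 2πrL = 2π×5.26×10⁻⁵×7.83×10⁻³ = 2.58778×10⁻⁶ m².
Then P = εσAT⁴ = 0.267×5.670×10⁻⁸×2.58778×10⁻⁶×(2255.25)⁴ = 1.01 W.

P ≈ 1.01 W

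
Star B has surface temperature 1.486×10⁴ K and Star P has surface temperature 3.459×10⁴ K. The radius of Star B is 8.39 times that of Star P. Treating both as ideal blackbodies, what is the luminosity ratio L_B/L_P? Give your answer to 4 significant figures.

L_B/L_P ≈ 2.398

L ∝ R²T⁴, so L_B/L_P = (R_B/R_P)²(T_B/T_P)⁴ = (8.39)² × (1.486×10⁴/3.459×10⁴)⁴ = 70.3921 × 0.0340622 = 2.398.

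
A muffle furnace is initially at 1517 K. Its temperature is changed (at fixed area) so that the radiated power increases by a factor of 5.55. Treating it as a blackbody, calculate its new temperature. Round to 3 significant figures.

T₂ ≈ 2.33×10³ K

P ∝ T⁴, so T₂/T₁ = (P₂/P₁)^(1/4) = (5.55)^(1/4) = 1.53488.
T₂ = 1517 × 1.53488 = 2.33×10³ K.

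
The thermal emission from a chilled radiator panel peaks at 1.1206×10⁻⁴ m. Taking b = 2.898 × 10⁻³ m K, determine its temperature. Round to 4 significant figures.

T ≈ 25.86 K

Wien's law gives T = b/λ_max = (2.898×10⁻³ m·K)/(1.1206×10⁻⁴ m) = 25.86 K.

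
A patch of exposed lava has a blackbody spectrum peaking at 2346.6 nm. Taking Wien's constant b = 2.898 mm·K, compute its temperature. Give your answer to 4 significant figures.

Wien's law gives T = b/λ_max = (2.898×10⁻³ m·K)/(2.3466×10⁻⁶ m) = 1235 K.

T ≈ 1235 K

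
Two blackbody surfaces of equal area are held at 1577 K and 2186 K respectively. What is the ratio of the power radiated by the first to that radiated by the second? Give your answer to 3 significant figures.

With equal areas, P₁/P₂ = (T₁/T₂)⁴ = (1577/2186)⁴ = 0.271.

P₁/P₂ ≈ 0.271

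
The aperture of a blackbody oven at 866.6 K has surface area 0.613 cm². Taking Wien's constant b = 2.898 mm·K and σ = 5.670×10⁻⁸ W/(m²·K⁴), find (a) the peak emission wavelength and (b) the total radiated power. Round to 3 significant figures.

λ_max ≈ 3.34 μm; P ≈ 1.96 W

(a) λ_max = b/T = 2.898×10⁻³/866.6 = 3.344×10⁻⁶ m = 3.34 μm.
Area A = 0.613 cm² = 6.13×10⁻⁵ m².
(b) P = σAT⁴ = 5.670×10⁻⁸×6.13×10⁻⁵×(866.6)⁴ = 1.96 W.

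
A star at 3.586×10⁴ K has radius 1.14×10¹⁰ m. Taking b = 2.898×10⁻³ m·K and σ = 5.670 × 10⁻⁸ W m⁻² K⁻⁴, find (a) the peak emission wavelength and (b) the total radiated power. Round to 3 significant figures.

λ_max ≈ 80.8 nm; P ≈ 1.53×10³² W

(a) λ_max = b/T = 2.898×10⁻³/3.586×10⁴ = 8.081×10⁻⁸ m = 80.8 nm.
Surface area A = 4πR² = 4π(1.14×10¹⁰ m)² = 1.63313×10²¹ m².
(b) P = σAT⁴ = 5.670×10⁻⁸×1.63313×10²¹×(3.586×10⁴)⁴ = 1.53×10³² W.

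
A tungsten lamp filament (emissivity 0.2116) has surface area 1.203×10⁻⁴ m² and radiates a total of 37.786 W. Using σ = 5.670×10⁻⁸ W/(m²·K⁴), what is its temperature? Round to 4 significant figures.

Area A = 1.203×10⁻⁴ m².
P = εσAT⁴ ⇒ T = (P/(εσA))^(1/4) = (37.786/(0.2116×5.670×10⁻⁸×1.203×10⁻⁴))^(1/4) = 2262 K.

T ≈ 2262 K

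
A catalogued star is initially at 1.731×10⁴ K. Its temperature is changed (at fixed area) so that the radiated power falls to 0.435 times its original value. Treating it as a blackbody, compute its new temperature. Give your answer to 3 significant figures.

T₂ ≈ 1.41×10⁴ K

P ∝ T⁴, so T₂/T₁ = (P₂/P₁)^(1/4) = (0.435)^(1/4) = 0.812124.
T₂ = 1.731×10⁴ × 0.812124 = 1.41×10⁴ K.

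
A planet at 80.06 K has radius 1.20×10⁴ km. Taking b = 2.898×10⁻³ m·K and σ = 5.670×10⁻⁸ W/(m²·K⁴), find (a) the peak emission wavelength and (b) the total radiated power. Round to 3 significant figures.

λ_max ≈ 36.2 μm; P ≈ 4.22×10¹⁵ W

(a) λ_max = b/T = 2.898×10⁻³/80.06 = 3.620×10⁻⁵ m = 36.2 μm.
Surface area A = 4πR² = 4π(1.20×10⁷ m)² = 1.80956×10¹⁵ m².
(b) P = σAT⁴ = 5.670×10⁻⁸×1.80956×10¹⁵×(80.06)⁴ = 4.22×10¹⁵ W.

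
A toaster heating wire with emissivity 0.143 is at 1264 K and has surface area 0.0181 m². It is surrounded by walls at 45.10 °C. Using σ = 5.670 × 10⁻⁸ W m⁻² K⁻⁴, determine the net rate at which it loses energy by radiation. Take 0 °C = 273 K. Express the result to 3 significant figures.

Net loss ≈ 373 W

Surroundings: T = 45.10 °C + 273 = 318.10 K.
Area A = 0.0181 m².
Net radiated power P_net = εσA(T⁴ − T₀⁴) = 0.143×5.670×10⁻⁸×0.0181×(1264⁴ − 318.10⁴).
T⁴ − T₀⁴ = 2.55263×10¹² − 1.02389×10¹⁰ = 2.54239×10¹² K⁴, so P_net = 373 W.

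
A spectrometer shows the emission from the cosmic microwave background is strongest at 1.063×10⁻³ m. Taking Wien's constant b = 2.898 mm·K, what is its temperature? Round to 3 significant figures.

T ≈ 2.73 K

Wien's law gives T = b/λ_max = (2.898×10⁻³ m·K)/(1.063×10⁻³ m) = 2.73 K.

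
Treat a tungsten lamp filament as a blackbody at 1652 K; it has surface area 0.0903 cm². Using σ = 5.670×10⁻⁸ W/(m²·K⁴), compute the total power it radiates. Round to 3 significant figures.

P ≈ 3.81 W

Area A = 0.0903 cm² = 9.03×10⁻⁶ m².
P = σAT⁴ = 5.670×10⁻⁸ × 9.03×10⁻⁶ × (1652)⁴ = 3.81 W.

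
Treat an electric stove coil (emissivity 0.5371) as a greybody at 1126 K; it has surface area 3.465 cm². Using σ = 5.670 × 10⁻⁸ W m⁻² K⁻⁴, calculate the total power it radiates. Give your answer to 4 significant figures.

Area A = 3.465 cm² = 3.465×10⁻⁴ m².
P = εσAT⁴ = 0.5371 × 5.670×10⁻⁸ × 3.465×10⁻⁴ × (1126)⁴ = 16.96 W.

P ≈ 16.96 W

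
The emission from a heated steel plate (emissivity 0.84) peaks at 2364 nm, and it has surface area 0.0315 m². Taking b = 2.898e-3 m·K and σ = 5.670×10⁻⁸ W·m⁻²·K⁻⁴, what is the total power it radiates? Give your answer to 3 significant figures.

Wien's law: T = b/λ_max = 2.898×10⁻³/2.364×10⁻⁶ = 1225.89 K.
Area A = 0.0315 m².
Then P = εσAT⁴ = 0.84×5.670×10⁻⁸×0.0315×(1225.89)⁴ = 3.39×10³ W.

P ≈ 3.39×10³ W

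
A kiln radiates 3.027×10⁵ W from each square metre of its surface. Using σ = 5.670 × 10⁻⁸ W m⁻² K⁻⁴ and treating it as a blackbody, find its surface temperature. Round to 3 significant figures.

T ≈ 1.52×10³ K

I = σT⁴, so T = (I/σ)^(1/4) = (3.027×10⁵/(5.670×10⁻⁸))^(1/4) = 1.52×10³ K.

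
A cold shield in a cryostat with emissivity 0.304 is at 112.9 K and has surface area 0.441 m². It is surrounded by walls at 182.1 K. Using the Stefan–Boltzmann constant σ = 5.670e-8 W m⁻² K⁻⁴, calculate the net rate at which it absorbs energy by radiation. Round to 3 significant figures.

Area A = 0.441 m².
Net radiated power P_net = εσA(T⁴ − T₀⁴) = 0.304×5.670×10⁻⁸×0.441×(112.9⁴ − 182.1⁴).
T⁴ − T₀⁴ = 1.62471×10⁸ − 1.09961×10⁹ = -9.37139×10⁸ K⁴, so P_net = -7.12 W — negative, meaning a net gain of 7.12 W.

Net gain ≈ 7.12 W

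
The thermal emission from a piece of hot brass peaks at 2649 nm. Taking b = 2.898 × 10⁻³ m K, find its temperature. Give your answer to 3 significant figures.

Wien's law gives T = b/λ_max = (2.898×10⁻³ m·K)/(2.649×10⁻⁶ m) = 1.09×10³ K.

T ≈ 1.09×10³ K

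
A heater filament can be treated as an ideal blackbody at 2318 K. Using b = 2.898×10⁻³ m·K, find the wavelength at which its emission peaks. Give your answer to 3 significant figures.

λ_max ≈ 1.25 μm

Wien's displacement law: λ_max = b/T = (2.898×10⁻³ m·K)/(2318 K) = 1.250×10⁻⁶ m.
That is 1.25 μm, in the infrared range.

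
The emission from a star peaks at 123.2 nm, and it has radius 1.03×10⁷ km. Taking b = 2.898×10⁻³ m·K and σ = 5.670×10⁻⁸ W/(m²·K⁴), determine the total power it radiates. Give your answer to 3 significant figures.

P ≈ 2.31×10³¹ W

Wien's law: T = b/λ_max = 2.898×10⁻³/1.232×10⁻⁷ = 23522.7 K.
Surface area A = 4πR² = 4π(1.03×10¹⁰ m)² = 1.33317×10²¹ m².
Then P = σAT⁴ = 5.670×10⁻⁸×1.33317×10²¹×(23522.7)⁴ = 2.31×10³¹ W.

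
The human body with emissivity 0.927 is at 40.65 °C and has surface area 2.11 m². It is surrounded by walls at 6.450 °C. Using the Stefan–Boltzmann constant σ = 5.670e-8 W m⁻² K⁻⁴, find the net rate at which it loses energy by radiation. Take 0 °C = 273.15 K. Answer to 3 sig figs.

Net loss ≈ 398 W

T = 40.65 °C + 273.15 = 313.80 K.
Surroundings: T = 6.450 °C + 273.15 = 279.600 K.
Area A = 2.11 m².
Net radiated power P_net = εσA(T⁴ − T₀⁴) = 0.927×5.670×10⁻⁸×2.11×(313.80⁴ − 279.600⁴).
T⁴ − T₀⁴ = 9.69643×10⁹ − 6.11151×10⁹ = 3.58492×10⁹ K⁴, so P_net = 398 W.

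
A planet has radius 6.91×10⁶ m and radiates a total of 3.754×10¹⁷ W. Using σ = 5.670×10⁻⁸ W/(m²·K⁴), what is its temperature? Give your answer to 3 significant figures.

Surface area A = 4πR² = 4π(6.91×10⁶ m)² = 6.00020×10¹⁴ m².
P = σAT⁴ ⇒ T = (P/(σA))^(1/4) = (3.754×10¹⁷/(5.670×10⁻⁸×6.00020×10¹⁴))^(1/4) = 324 K.

T ≈ 324 K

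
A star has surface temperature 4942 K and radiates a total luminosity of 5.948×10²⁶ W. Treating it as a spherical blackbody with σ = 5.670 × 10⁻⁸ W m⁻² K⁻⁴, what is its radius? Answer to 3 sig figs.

R ≈ 1.18×10⁹ m

L = 4πR²σT⁴ ⇒ R = √(L/(4πσT⁴)).
σT⁴ = 3.38216×10⁷ W/m², so R = √(5.948×10²⁶/(4π×3.38216×10⁷)) = 1.18×10⁹ m.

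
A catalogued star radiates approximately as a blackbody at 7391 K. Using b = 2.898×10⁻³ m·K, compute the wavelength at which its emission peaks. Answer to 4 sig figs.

λ_max ≈ 0.3921 μm

Wien's displacement law: λ_max = b/T = (2.898×10⁻³ m·K)/(7391 K) = 3.9210×10⁻⁷ m.
That is 0.3921 μm, in the visible range.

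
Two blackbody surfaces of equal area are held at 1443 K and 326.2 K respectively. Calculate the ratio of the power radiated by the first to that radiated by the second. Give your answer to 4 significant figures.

With equal areas, P₁/P₂ = (T₁/T₂)⁴ = (1443/326.2)⁴ = 382.9.

P₁/P₂ ≈ 382.9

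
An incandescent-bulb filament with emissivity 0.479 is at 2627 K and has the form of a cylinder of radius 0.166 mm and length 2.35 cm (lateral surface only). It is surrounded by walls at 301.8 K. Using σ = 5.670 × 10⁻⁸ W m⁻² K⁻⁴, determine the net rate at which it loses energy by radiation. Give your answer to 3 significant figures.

Lateral area A = 2πrL = 2π×1.66×10⁻⁴×0.0235 = 2.45107×10⁻⁵ m².
Net radiated power P_net = εσA(T⁴ − T₀⁴) = 0.479×5.670×10⁻⁸×2.45107×10⁻⁵×(2627⁴ − 301.8⁴).
T⁴ − T₀⁴ = 4.76256×10¹³ − 8.29616×10⁹ = 4.76173×10¹³ K⁴, so P_net = 31.7 W.

Net loss ≈ 31.7 W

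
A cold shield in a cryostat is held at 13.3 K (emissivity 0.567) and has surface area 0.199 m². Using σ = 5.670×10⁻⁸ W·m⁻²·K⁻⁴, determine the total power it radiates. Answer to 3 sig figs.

Area A = 0.199 m².
P = εσAT⁴ = 0.567 × 5.670×10⁻⁸ × 0.199 × (13.3)⁴ = 2.00×10⁻⁴ W.

P ≈ 2.00×10⁻⁴ W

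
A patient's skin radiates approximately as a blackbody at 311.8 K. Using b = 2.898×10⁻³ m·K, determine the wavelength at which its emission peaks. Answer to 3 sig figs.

λ_max ≈ 9.29 μm

Wien's displacement law: λ_max = b/T = (2.898×10⁻³ m·K)/(311.8 K) = 9.294×10⁻⁶ m.
That is 9.29 μm, in the infrared range.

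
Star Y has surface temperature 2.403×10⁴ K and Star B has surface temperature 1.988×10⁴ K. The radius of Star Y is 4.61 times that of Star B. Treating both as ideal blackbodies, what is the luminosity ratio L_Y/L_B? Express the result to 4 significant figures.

L_Y/L_B ≈ 45.37

L ∝ R²T⁴, so L_Y/L_B = (R_Y/R_B)²(T_Y/T_B)⁴ = (4.61)² × (2.403×10⁴/1.988×10⁴)⁴ = 21.2521 × 2.13476 = 45.37.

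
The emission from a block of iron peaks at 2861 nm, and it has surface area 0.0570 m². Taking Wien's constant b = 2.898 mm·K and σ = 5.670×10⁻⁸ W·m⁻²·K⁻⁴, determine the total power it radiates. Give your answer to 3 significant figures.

Wien's law: T = b/λ_max = 2.898×10⁻³/2.861×10⁻⁶ = 1012.93 K.
Area A = 0.0570 m².
Then P = σAT⁴ = 5.670×10⁻⁸×0.0570×(1012.93)⁴ = 3.40×10³ W.

P ≈ 3.40×10³ W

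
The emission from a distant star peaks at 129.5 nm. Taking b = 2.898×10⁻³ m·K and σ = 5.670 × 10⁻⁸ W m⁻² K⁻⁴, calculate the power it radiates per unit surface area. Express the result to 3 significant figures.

I ≈ 1.42×10¹⁰ W/m²

Wien's law: T = b/λ_max = 2.898×10⁻³/1.295×10⁻⁷ = 22378.4 K.
Then I = σT⁴ = 5.670×10⁻⁸×(22378.4)⁴ = 1.42×10¹⁰ W/m².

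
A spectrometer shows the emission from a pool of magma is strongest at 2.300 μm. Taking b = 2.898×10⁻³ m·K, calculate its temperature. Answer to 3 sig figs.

Wien's law gives T = b/λ_max = (2.898×10⁻³ m·K)/(2.300×10⁻⁶ m) = 1.26×10³ K.

T ≈ 1.26×10³ K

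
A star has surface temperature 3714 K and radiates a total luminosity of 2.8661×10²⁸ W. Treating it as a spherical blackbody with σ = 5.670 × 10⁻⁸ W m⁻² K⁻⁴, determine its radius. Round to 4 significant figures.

L = 4πR²σT⁴ ⇒ R = √(L/(4πσT⁴)).
σT⁴ = 1.07882×10⁷ W/m², so R = √(2.8661×10²⁸/(4π×1.07882×10⁷)) = 1.454×10¹⁰ m.

R ≈ 1.454×10¹⁰ m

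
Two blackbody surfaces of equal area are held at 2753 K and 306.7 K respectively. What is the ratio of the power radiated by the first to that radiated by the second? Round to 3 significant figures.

With equal areas, P₁/P₂ = (T₁/T₂)⁴ = (2753/306.7)⁴ = 6.49×10³.

P₁/P₂ ≈ 6.49×10³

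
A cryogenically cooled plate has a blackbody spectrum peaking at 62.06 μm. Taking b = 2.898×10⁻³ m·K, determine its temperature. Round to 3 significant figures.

T ≈ 46.7 K

Wien's law gives T = b/λ_max = (2.898×10⁻³ m·K)/(6.206×10⁻⁵ m) = 46.7 K.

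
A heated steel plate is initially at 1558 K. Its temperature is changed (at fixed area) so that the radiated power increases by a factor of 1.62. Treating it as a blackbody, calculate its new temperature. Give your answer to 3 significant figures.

P ∝ T⁴, so T₂/T₁ = (P₂/P₁)^(1/4) = (1.62)^(1/4) = 1.12818.
T₂ = 1558 × 1.12818 = 1.76×10³ K.

T₂ ≈ 1.76×10³ K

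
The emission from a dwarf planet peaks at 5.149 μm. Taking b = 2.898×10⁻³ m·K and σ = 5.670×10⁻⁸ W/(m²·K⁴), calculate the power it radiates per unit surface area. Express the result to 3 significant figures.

I ≈ 5.69×10³ W/m²

Wien's law: T = b/λ_max = 2.898×10⁻³/5.149×10⁻⁶ = 562.828 K.
Then I = σT⁴ = 5.670×10⁻⁸×(562.828)⁴ = 5.69×10³ W/m².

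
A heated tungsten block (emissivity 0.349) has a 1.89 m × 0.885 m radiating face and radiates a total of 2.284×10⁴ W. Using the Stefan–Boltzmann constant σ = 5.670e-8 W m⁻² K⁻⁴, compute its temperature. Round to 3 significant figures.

Area A = 1.89 × 0.885 = 1.67265 m².
P = εσAT⁴ ⇒ T = (P/(εσA))^(1/4) = (2.284×10⁴/(0.349×5.670×10⁻⁸×1.67265))^(1/4) = 911 K.

T ≈ 911 K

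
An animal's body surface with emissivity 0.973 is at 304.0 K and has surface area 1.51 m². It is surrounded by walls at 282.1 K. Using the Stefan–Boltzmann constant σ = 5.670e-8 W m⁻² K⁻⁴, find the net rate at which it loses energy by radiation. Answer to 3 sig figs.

Net loss ≈ 184 W

Area A = 1.51 m².
Net radiated power P_net = εσA(T⁴ − T₀⁴) = 0.973×5.670×10⁻⁸×1.51×(304.0⁴ − 282.1⁴).
T⁴ − T₀⁴ = 8.54072×10⁹ − 6.33304×10⁹ = 2.20768×10⁹ K⁴, so P_net = 184 W.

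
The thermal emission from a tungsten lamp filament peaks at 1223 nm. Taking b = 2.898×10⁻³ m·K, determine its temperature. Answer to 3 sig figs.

T ≈ 2.37×10³ K

Wien's law gives T = b/λ_max = (2.898×10⁻³ m·K)/(1.223×10⁻⁶ m) = 2.37×10³ K.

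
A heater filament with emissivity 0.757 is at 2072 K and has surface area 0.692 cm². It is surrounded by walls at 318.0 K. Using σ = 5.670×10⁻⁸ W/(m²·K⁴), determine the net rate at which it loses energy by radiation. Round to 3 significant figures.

Area A = 0.692 cm² = 6.92×10⁻⁵ m².
Net radiated power P_net = εσA(T⁴ − T₀⁴) = 0.757×5.670×10⁻⁸×6.92×10⁻⁵×(2072⁴ − 318.0⁴).
T⁴ − T₀⁴ = 1.84314×10¹³ − 1.02261×10¹⁰ = 1.84212×10¹³ K⁴, so P_net = 54.7 W.

Net loss ≈ 54.7 W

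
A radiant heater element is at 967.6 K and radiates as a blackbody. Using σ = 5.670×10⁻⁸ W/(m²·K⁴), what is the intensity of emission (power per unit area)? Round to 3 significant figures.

Stefan–Boltzmann: I = σT⁴ = 5.670×10⁻⁸ × (967.6)⁴ = 4.97×10⁴ W/m².

I ≈ 4.97×10⁴ W/m²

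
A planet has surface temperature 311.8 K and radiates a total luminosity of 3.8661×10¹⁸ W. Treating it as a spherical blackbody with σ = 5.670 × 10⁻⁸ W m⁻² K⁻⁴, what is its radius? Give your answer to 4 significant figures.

L = 4πR²σT⁴ ⇒ R = √(L/(4πσT⁴)).
σT⁴ = 535.905 W/m², so R = √(3.8661×10¹⁸/(4π×535.905)) = 2.396×10⁷ m.

R ≈ 2.396×10⁷ m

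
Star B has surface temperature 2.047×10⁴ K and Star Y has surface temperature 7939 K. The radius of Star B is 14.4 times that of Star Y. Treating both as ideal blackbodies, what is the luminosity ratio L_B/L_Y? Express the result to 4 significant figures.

L ∝ R²T⁴, so L_B/L_Y = (R_B/R_Y)²(T_B/T_Y)⁴ = (14.4)² × (2.047×10⁴/7939)⁴ = 207.36 × 44.1986 = 9165.

L_B/L_Y ≈ 9165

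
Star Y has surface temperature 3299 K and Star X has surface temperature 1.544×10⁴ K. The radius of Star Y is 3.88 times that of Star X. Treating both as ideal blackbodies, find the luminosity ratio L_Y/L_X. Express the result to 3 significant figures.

L_Y/L_X ≈ 0.0314

L ∝ R²T⁴, so L_Y/L_X = (R_Y/R_X)²(T_Y/T_X)⁴ = (3.88)² × (3299/1.544×10⁴)⁴ = 15.0544 × 2.08420×10⁻³ = 0.0314.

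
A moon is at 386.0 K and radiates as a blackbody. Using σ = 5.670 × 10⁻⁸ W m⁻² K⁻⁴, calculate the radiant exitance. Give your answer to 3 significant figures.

Stefan–Boltzmann: I = σT⁴ = 5.670×10⁻⁸ × (386.0)⁴ = 1.26×10³ W/m².

I ≈ 1.26×10³ W/m²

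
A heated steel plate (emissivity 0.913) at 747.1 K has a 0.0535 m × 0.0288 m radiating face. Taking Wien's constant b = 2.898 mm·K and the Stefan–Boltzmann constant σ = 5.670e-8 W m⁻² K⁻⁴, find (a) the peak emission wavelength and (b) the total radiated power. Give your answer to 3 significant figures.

(a) λ_max = b/T = 2.898×10⁻³/747.1 = 3.879×10⁻⁶ m = 3.88 μm.
Area A = 0.0535 × 0.0288 = 1.5408×10⁻³ m².
(b) P = εσAT⁴ = 0.913×5.670×10⁻⁸×1.5408×10⁻³×(747.1)⁴ = 24.8 W.

λ_max ≈ 3.88 μm; P ≈ 24.8 W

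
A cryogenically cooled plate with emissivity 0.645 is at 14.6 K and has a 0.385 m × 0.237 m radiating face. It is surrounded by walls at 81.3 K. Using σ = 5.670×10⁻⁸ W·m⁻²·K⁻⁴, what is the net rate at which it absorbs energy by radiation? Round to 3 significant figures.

Area A = 0.385 × 0.237 = 0.091245 m².
Net radiated power P_net = εσA(T⁴ − T₀⁴) = 0.645×5.670×10⁻⁸×0.091245×(14.6⁴ − 81.3⁴).
T⁴ − T₀⁴ = 45437.2 − 4.36880×10⁷ = -4.36426×10⁷ K⁴, so P_net = -0.146 W — negative, meaning a net gain of 0.146 W.

Net gain ≈ 0.146 W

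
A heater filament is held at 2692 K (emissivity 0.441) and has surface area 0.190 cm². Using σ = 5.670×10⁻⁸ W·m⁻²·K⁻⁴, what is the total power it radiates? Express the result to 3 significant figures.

Area A = 0.190 cm² = 1.90×10⁻⁵ m².
P = εσAT⁴ = 0.441 × 5.670×10⁻⁸ × 1.90×10⁻⁵ × (2692)⁴ = 25.0 W.

P ≈ 25.0 W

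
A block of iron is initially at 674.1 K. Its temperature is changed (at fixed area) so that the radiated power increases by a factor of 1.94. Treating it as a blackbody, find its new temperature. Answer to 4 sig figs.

P ∝ T⁴, so T₂/T₁ = (P₂/P₁)^(1/4) = (1.94)^(1/4) = 1.18019.
T₂ = 674.1 × 1.18019 = 795.6 K.

T₂ ≈ 795.6 K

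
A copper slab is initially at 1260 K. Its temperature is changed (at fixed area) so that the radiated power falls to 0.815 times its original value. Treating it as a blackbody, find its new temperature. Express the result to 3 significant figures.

T₂ ≈ 1.20×10³ K

P ∝ T⁴, so T₂/T₁ = (P₂/P₁)^(1/4) = (0.815)^(1/4) = 0.950144.
T₂ = 1260 × 0.950144 = 1.20×10³ K.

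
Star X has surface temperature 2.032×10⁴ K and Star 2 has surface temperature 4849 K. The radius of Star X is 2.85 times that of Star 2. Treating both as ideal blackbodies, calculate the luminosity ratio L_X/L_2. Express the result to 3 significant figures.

L_X/L_2 ≈ 2.50×10³

L ∝ R²T⁴, so L_X/L_2 = (R_X/R_2)²(T_X/T_2)⁴ = (2.85)² × (2.032×10⁴/4849)⁴ = 8.1225 × 308.380 = 2.50×10³.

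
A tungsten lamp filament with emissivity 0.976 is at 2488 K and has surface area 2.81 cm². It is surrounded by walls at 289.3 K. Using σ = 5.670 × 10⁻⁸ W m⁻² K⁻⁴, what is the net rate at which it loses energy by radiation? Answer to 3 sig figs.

Area A = 2.81 cm² = 2.81×10⁻⁴ m².
Net radiated power P_net = εσA(T⁴ − T₀⁴) = 0.976×5.670×10⁻⁸×2.81×10⁻⁴×(2488⁴ − 289.3⁴).
T⁴ − T₀⁴ = 3.83179×10¹³ − 7.00477×10⁹ = 3.83109×10¹³ K⁴, so P_net = 596 W.

Net loss ≈ 596 W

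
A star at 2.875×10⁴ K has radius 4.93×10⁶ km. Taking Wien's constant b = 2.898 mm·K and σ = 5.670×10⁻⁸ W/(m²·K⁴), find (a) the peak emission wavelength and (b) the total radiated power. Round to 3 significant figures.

λ_max ≈ 101 nm; P ≈ 1.18×10³¹ W

(a) λ_max = b/T = 2.898×10⁻³/2.875×10⁴ = 1.008×10⁻⁷ m = 101 nm.
Surface area A = 4πR² = 4π(4.93×10⁹ m)² = 3.05424×10²⁰ m².
(b) P = σAT⁴ = 5.670×10⁻⁸×3.05424×10²⁰×(2.875×10⁴)⁴ = 1.18×10³¹ W.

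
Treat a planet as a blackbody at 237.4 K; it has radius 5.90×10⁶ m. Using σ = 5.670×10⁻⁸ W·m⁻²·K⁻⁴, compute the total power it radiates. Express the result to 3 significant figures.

P ≈ 7.88×10¹⁶ W

Surface area A = 4πR² = 4π(5.90×10⁶ m)² = 4.37435×10¹⁴ m².
P = σAT⁴ = 5.670×10⁻⁸ × 4.37435×10¹⁴ × (237.4)⁴ = 7.88×10¹⁶ W.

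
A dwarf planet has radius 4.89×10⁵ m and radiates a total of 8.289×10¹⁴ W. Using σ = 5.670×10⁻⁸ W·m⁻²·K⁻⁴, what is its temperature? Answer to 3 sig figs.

T ≈ 264 K

Surface area A = 4πR² = 4π(4.89×10⁵ m)² = 3.00488×10¹² m².
P = σAT⁴ ⇒ T = (P/(σA))^(1/4) = (8.289×10¹⁴/(5.670×10⁻⁸×3.00488×10¹²))^(1/4) = 264 K.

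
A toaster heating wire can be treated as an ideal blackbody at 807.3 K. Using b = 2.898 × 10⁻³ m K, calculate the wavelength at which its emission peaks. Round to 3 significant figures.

Wien's displacement law: λ_max = b/T = (2.898×10⁻³ m·K)/(807.3 K) = 3.590×10⁻⁶ m.
That is 3.59 μm, in the infrared range.

λ_max ≈ 3.59 μm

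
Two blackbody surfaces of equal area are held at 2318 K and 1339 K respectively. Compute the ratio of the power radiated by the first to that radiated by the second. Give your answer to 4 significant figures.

P₁/P₂ ≈ 8.981

With equal areas, P₁/P₂ = (T₁/T₂)⁴ = (2318/1339)⁴ = 8.981.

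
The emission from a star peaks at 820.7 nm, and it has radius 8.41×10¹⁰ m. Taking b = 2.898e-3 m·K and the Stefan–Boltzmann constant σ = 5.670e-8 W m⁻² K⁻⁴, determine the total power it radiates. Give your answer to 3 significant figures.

P ≈ 7.84×10²⁹ W

Wien's law: T = b/λ_max = 2.898×10⁻³/8.207×10⁻⁷ = 3531.13 K.
Surface area A = 4πR² = 4π(8.41×10¹⁰ m)² = 8.88796×10²² m².
Then P = σAT⁴ = 5.670×10⁻⁸×8.88796×10²²×(3531.13)⁴ = 7.84×10²⁹ W.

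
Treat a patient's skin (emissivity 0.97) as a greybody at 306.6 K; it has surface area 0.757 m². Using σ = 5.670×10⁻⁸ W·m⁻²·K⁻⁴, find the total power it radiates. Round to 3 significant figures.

Area A = 0.757 m².
P = εσAT⁴ = 0.97 × 5.670×10⁻⁸ × 0.757 × (306.6)⁴ = 368 W.

P ≈ 368 W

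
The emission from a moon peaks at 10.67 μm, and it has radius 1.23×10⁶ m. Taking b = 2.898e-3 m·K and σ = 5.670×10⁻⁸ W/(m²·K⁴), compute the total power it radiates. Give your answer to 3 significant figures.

P ≈ 5.87×10¹⁵ W

Wien's law: T = b/λ_max = 2.898×10⁻³/1.067×10⁻⁵ = 271.603 K.
Surface area A = 4πR² = 4π(1.23×10⁶ m)² = 1.90117×10¹³ m².
Then P = σAT⁴ = 5.670×10⁻⁸×1.90117×10¹³×(271.603)⁴ = 5.87×10¹⁵ W.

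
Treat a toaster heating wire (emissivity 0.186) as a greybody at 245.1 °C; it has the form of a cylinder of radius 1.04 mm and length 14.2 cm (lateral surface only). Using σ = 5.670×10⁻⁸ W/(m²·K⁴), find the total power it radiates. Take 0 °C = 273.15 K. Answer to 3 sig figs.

P ≈ 0.706 W

T = 245.1 °C + 273.15 = 518.25 K.
Lateral area A = 2πrL = 2π×1.04×10⁻³×0.142 = 9.27901×10⁻⁴ m².
P = εσAT⁴ = 0.186 × 5.670×10⁻⁸ × 9.27901×10⁻⁴ × (518.25)⁴ = 0.706 W.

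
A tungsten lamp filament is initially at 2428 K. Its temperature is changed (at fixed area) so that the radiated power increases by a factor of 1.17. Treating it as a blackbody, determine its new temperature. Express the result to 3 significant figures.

P ∝ T⁴, so T₂/T₁ = (P₂/P₁)^(1/4) = (1.17)^(1/4) = 1.04003.
T₂ = 2428 × 1.04003 = 2.53×10³ K.

T₂ ≈ 2.53×10³ K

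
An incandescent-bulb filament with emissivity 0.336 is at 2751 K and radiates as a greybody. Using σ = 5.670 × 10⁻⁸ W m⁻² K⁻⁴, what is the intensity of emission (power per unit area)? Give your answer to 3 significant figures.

I ≈ 1.09×10⁶ W/m²

Stefan–Boltzmann: I = εσT⁴ = 0.336 × 5.670×10⁻⁸ × (2751)⁴ = 1.09×10⁶ W/m².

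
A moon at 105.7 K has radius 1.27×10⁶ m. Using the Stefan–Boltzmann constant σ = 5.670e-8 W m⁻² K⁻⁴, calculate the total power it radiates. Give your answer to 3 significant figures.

P ≈ 1.43×10¹⁴ W

Surface area A = 4πR² = 4π(1.27×10⁶ m)² = 2.02683×10¹³ m².
P = σAT⁴ = 5.670×10⁻⁸ × 2.02683×10¹³ × (105.7)⁴ = 1.43×10¹⁴ W.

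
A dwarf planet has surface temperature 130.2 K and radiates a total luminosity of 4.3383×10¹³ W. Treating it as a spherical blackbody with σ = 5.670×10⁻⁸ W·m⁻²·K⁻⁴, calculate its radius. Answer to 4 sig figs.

R ≈ 4.603×10⁵ m

L = 4πR²σT⁴ ⇒ R = √(L/(4πσT⁴)).
σT⁴ = 16.2940 W/m², so R = √(4.3383×10¹³/(4π×16.2940)) = 4.603×10⁵ m.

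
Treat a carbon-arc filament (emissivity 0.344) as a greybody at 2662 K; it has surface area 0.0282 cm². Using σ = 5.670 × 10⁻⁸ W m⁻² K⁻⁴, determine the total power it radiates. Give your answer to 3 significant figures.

Area A = 0.0282 cm² = 2.82×10⁻⁶ m².
P = εσAT⁴ = 0.344 × 5.670×10⁻⁸ × 2.82×10⁻⁶ × (2662)⁴ = 2.76 W.

P ≈ 2.76 W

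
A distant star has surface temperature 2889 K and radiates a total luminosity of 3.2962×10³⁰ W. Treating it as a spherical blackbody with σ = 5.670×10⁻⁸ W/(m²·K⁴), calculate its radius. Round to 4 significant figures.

R ≈ 2.577×10¹¹ m

L = 4πR²σT⁴ ⇒ R = √(L/(4πσT⁴)).
σT⁴ = 3.94978×10⁶ W/m², so R = √(3.2962×10³⁰/(4π×3.94978×10⁶)) = 2.577×10¹¹ m.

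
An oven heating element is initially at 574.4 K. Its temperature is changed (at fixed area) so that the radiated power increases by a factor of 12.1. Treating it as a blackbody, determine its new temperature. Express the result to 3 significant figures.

P ∝ T⁴, so T₂/T₁ = (P₂/P₁)^(1/4) = (12.1)^(1/4) = 1.86508.
T₂ = 574.4 × 1.86508 = 1.07×10³ K.

T₂ ≈ 1.07×10³ K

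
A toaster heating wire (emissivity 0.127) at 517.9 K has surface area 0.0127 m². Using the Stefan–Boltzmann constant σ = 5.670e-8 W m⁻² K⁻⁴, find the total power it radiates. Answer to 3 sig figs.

P ≈ 6.58 W

Area A = 0.0127 m².
P = εσAT⁴ = 0.127 × 5.670×10⁻⁸ × 0.0127 × (517.9)⁴ = 6.58 W.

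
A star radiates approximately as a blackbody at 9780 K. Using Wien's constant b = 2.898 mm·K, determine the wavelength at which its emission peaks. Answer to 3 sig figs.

λ_max ≈ 296 nm

Wien's displacement law: λ_max = b/T = (2.898×10⁻³ m·K)/(9780 K) = 2.963×10⁻⁷ m.
That is 296 nm, in the ultraviolet range.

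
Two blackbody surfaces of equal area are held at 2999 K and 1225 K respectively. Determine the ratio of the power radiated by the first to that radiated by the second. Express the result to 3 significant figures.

With equal areas, P₁/P₂ = (T₁/T₂)⁴ = (2999/1225)⁴ = 35.9.

P₁/P₂ ≈ 35.9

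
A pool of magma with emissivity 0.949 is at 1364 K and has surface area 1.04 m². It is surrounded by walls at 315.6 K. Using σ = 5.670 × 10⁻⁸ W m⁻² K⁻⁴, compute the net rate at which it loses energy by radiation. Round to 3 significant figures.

Area A = 1.04 m².
Net radiated power P_net = εσA(T⁴ − T₀⁴) = 0.949×5.670×10⁻⁸×1.04×(1364⁴ − 315.6⁴).
T⁴ − T₀⁴ = 3.46145×10¹² − 9.92083×10⁹ = 3.45153×10¹² K⁴, so P_net = 1.93×10⁵ W.

Net loss ≈ 1.93×10⁵ W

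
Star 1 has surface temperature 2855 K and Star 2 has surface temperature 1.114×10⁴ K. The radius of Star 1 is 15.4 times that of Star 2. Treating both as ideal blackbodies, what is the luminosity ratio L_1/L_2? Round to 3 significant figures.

L ∝ R²T⁴, so L_1/L_2 = (R_1/R_2)²(T_1/T_2)⁴ = (15.4)² × (2855/1.114×10⁴)⁴ = 237.16 × 4.31404×10⁻³ = 1.02.

L_1/L_2 ≈ 1.02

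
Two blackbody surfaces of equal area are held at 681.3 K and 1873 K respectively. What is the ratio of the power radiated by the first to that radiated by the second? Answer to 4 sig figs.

With equal areas, P₁/P₂ = (T₁/T₂)⁴ = (681.3/1873)⁴ = 0.01751.

P₁/P₂ ≈ 0.01751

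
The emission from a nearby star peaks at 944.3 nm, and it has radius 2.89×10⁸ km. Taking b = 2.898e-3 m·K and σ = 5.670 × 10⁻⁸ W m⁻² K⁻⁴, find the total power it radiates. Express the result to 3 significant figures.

P ≈ 5.28×10³⁰ W

Wien's law: T = b/λ_max = 2.898×10⁻³/9.443×10⁻⁷ = 3068.94 K.
Surface area A = 4πR² = 4π(2.89×10¹¹ m)² = 1.04956×10²⁴ m².
Then P = σAT⁴ = 5.670×10⁻⁸×1.04956×10²⁴×(3068.94)⁴ = 5.28×10³⁰ W.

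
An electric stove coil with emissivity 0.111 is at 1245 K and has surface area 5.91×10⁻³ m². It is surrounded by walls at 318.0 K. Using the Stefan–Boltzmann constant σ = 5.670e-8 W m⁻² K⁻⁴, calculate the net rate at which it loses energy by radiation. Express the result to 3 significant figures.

Net loss ≈ 89.0 W

Area A = 5.91×10⁻³ m².
Net radiated power P_net = εσA(T⁴ − T₀⁴) = 0.111×5.670×10⁻⁸×5.91×10⁻³×(1245⁴ − 318.0⁴).
T⁴ − T₀⁴ = 2.40258×10¹² − 1.02261×10¹⁰ = 2.39235×10¹² K⁴, so P_net = 89.0 W.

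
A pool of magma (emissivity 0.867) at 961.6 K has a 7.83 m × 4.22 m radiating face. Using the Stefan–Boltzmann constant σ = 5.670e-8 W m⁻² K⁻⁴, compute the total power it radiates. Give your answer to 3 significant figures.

Area A = 7.83 × 4.22 = 33.0426 m².
P = εσAT⁴ = 0.867 × 5.670×10⁻⁸ × 33.0426 × (961.6)⁴ = 1.39×10⁶ W.

P ≈ 1.39×10⁶ W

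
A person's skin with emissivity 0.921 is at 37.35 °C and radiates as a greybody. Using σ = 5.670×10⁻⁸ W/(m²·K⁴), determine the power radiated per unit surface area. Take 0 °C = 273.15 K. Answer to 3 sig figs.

I ≈ 485 W/m²

T = 37.35 °C + 273.15 = 310.50 K.
Stefan–Boltzmann: I = εσT⁴ = 0.921 × 5.670×10⁻⁸ × (310.50)⁴ = 485 W/m².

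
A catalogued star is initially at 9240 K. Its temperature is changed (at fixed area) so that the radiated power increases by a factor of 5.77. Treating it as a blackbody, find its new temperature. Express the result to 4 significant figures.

T₂ ≈ 1.432×10⁴ K

P ∝ T⁴, so T₂/T₁ = (P₂/P₁)^(1/4) = (5.77)^(1/4) = 1.54987.
T₂ = 9240 × 1.54987 = 1.432×10⁴ K.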